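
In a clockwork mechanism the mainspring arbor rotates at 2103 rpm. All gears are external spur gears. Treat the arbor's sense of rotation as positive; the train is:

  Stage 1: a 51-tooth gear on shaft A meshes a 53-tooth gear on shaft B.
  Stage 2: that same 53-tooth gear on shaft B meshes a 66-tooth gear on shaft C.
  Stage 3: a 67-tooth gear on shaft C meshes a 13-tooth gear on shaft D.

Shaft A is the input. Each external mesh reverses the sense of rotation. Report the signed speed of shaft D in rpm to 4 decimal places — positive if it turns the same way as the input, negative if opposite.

-8375.2343 rpm (opposite to input, |ω| = 8375.2343 rpm)

Stage 1 [51T→53T]: ω = 2103.0000×51/53 = 2023.6415 rpm, dir flips to −; running = −2023.6415
Stage 2 [53T→66T]: ω = 2023.6415×53/66 = 1625.0455 rpm, dir flips to +; running = +1625.0455
Stage 3 [67T→13T]: ω = 1625.0455×67/13 = 8375.2343 rpm, dir flips to −; running = −8375.2343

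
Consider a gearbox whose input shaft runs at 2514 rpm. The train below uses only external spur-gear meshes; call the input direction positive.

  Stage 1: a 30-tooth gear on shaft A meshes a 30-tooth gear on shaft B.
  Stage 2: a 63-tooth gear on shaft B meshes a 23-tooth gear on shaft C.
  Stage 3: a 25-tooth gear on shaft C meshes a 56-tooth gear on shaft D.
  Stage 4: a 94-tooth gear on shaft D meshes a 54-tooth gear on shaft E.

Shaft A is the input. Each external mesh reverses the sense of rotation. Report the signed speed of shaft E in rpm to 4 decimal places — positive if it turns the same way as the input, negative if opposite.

Stage 1 [30T→30T]: ω = 2514.0000×30/30 = 2514.0000 rpm, dir flips to −; running = −2514.0000
Stage 2 [63T→23T]: ω = 2514.0000×63/23 = 6886.1739 rpm, dir flips to +; running = +6886.1739
Stage 3 [25T→56T]: ω = 6886.1739×25/56 = 3074.1848 rpm, dir flips to −; running = −3074.1848
Stage 4 [94T→54T]: ω = 3074.1848×94/54 = 5351.3587 rpm, dir flips to +; running = +5351.3587

+5351.3587 rpm (same as input, |ω| = 5351.3587 rpm)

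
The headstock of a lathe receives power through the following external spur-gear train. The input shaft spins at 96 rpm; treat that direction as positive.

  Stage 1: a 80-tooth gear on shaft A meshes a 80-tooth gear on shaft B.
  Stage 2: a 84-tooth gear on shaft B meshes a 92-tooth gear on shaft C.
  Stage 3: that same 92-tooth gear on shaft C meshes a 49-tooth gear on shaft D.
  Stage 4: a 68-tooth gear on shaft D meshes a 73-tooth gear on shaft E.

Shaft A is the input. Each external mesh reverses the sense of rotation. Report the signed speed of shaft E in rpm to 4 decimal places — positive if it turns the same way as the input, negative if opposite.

Stage 1 [80T→80T]: ω = 96.0000×80/80 = 96.0000 rpm, dir flips to −; running = −96.0000
Stage 2 [84T→92T]: ω = 96.0000×84/92 = 87.6522 rpm, dir flips to +; running = +87.6522
Stage 3 [92T→49T]: ω = 87.6522×92/49 = 164.5714 rpm, dir flips to −; running = −164.5714
Stage 4 [68T→73T]: ω = 164.5714×68/73 = 153.2994 rpm, dir flips to +; running = +153.2994

+153.2994 rpm (same as input, |ω| = 153.2994 rpm)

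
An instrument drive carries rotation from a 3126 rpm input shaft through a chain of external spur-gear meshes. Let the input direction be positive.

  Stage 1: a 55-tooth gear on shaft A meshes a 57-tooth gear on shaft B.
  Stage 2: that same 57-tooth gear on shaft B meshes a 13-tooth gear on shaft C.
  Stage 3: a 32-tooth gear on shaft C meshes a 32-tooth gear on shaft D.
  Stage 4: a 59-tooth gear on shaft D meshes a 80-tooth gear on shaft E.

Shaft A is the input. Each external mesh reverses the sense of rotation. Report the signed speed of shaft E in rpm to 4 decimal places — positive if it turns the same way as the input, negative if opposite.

+9753.7212 rpm (same as input, |ω| = 9753.7212 rpm)

Stage 1 [55T→57T]: ω = 3126.0000×55/57 = 3016.3158 rpm, dir flips to −; running = −3016.3158
Stage 2 [57T→13T]: ω = 3016.3158×57/13 = 13225.3846 rpm, dir flips to +; running = +13225.3846
Stage 3 [32T→32T]: ω = 13225.3846×32/32 = 13225.3846 rpm, dir flips to −; running = −13225.3846
Stage 4 [59T→80T]: ω = 13225.3846×59/80 = 9753.7212 rpm, dir flips to +; running = +9753.7212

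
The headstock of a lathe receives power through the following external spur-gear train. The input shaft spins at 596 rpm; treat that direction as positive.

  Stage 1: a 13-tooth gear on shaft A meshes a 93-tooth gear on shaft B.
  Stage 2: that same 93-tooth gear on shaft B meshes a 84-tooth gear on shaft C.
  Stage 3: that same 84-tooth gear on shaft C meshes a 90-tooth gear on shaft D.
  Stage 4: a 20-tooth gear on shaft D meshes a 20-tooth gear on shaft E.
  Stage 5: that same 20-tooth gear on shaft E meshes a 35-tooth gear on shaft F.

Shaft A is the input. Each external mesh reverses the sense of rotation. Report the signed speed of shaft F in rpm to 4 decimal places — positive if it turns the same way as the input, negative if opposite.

-49.1937 rpm (opposite to input, |ω| = 49.1937 rpm)

Stage 1 [13T→93T]: ω = 596.0000×13/93 = 83.3118 rpm, dir flips to −; running = −83.3118
Stage 2 [93T→84T]: ω = 83.3118×93/84 = 92.2381 rpm, dir flips to +; running = +92.2381
Stage 3 [84T→90T]: ω = 92.2381×84/90 = 86.0889 rpm, dir flips to −; running = −86.0889
Stage 4 [20T→20T]: ω = 86.0889×20/20 = 86.0889 rpm, dir flips to +; running = +86.0889
Stage 5 [20T→35T]: ω = 86.0889×20/35 = 49.1937 rpm, dir flips to −; running = −49.1937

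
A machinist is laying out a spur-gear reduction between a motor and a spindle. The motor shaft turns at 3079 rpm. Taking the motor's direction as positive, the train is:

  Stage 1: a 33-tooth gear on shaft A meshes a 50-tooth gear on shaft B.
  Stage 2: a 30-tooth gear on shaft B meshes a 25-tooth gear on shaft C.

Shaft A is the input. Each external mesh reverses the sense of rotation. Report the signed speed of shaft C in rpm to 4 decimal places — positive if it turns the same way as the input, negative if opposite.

+2438.5680 rpm (same as input, |ω| = 2438.5680 rpm)

Stage 1 [33T→50T]: ω = 3079.0000×33/50 = 2032.1400 rpm, dir flips to −; running = −2032.1400
Stage 2 [30T→25T]: ω = 2032.1400×30/25 = 2438.5680 rpm, dir flips to +; running = +2438.5680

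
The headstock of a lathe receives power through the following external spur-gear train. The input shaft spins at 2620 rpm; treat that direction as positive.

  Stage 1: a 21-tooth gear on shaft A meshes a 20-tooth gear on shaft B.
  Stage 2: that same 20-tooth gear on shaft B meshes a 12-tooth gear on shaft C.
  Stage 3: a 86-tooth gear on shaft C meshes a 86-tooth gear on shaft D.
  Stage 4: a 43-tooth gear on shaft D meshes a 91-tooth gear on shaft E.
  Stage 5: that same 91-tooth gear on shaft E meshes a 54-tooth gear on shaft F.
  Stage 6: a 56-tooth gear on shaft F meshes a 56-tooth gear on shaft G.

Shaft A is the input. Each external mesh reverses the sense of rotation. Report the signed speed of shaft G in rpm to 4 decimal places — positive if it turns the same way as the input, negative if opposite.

+3651.0185 rpm (same as input, |ω| = 3651.0185 rpm)

Stage 1 [21T→20T]: ω = 2620.0000×21/20 = 2751.0000 rpm, dir flips to −; running = −2751.0000
Stage 2 [20T→12T]: ω = 2751.0000×20/12 = 4585.0000 rpm, dir flips to +; running = +4585.0000
Stage 3 [86T→86T]: ω = 4585.0000×86/86 = 4585.0000 rpm, dir flips to −; running = −4585.0000
Stage 4 [43T→91T]: ω = 4585.0000×43/91 = 2166.5385 rpm, dir flips to +; running = +2166.5385
Stage 5 [91T→54T]: ω = 2166.5385×91/54 = 3651.0185 rpm, dir flips to −; running = −3651.0185
Stage 6 [56T→56T]: ω = 3651.0185×56/56 = 3651.0185 rpm, dir flips to +; running = +3651.0185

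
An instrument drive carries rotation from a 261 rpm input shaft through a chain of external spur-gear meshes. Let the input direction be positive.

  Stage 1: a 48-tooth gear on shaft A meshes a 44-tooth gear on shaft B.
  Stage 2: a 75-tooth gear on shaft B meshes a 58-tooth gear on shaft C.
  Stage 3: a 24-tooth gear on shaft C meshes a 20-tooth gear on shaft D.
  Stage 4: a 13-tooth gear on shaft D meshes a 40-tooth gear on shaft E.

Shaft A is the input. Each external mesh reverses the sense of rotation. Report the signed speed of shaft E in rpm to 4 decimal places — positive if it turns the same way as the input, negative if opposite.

+143.5909 rpm (same as input, |ω| = 143.5909 rpm)

Stage 1 [48T→44T]: ω = 261.0000×48/44 = 284.7273 rpm, dir flips to −; running = −284.7273
Stage 2 [75T→58T]: ω = 284.7273×75/58 = 368.1818 rpm, dir flips to +; running = +368.1818
Stage 3 [24T→20T]: ω = 368.1818×24/20 = 441.8182 rpm, dir flips to −; running = −441.8182
Stage 4 [13T→40T]: ω = 441.8182×13/40 = 143.5909 rpm, dir flips to +; running = +143.5909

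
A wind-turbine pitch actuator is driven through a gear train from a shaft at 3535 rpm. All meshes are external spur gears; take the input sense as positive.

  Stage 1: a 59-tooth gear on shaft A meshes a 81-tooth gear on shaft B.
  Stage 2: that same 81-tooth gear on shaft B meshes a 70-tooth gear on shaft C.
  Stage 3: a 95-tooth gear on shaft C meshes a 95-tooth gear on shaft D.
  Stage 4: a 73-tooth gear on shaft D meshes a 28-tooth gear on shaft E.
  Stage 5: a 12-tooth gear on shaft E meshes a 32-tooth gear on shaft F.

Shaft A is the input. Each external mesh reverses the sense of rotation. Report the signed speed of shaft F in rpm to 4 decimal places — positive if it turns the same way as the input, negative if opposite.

Stage 1 [59T→81T]: ω = 3535.0000×59/81 = 2574.8765 rpm, dir flips to −; running = −2574.8765
Stage 2 [81T→70T]: ω = 2574.8765×81/70 = 2979.5000 rpm, dir flips to +; running = +2979.5000
Stage 3 [95T→95T]: ω = 2979.5000×95/95 = 2979.5000 rpm, dir flips to −; running = −2979.5000
Stage 4 [73T→28T]: ω = 2979.5000×73/28 = 7767.9821 rpm, dir flips to +; running = +7767.9821
Stage 5 [12T→32T]: ω = 7767.9821×12/32 = 2912.9933 rpm, dir flips to −; running = −2912.9933

-2912.9933 rpm (opposite to input, |ω| = 2912.9933 rpm)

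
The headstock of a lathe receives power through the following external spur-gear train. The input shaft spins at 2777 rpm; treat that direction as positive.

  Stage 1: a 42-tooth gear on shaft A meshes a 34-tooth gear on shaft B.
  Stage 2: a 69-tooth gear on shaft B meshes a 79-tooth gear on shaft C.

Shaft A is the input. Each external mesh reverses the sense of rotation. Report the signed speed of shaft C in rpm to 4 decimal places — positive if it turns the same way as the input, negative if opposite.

Stage 1 [42T→34T]: ω = 2777.0000×42/34 = 3430.4118 rpm, dir flips to −; running = −3430.4118
Stage 2 [69T→79T]: ω = 3430.4118×69/79 = 2996.1824 rpm, dir flips to +; running = +2996.1824

+2996.1824 rpm (same as input, |ω| = 2996.1824 rpm)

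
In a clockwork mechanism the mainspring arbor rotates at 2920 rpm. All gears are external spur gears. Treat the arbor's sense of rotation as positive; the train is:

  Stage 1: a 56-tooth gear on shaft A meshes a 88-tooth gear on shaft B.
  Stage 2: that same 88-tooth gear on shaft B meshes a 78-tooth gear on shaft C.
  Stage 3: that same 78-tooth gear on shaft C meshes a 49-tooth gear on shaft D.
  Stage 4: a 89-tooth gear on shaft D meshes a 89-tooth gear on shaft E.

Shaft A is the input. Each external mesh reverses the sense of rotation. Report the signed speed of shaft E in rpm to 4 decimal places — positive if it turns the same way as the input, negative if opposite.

Stage 1 [56T→88T]: ω = 2920.0000×56/88 = 1858.1818 rpm, dir flips to −; running = −1858.1818
Stage 2 [88T→78T]: ω = 1858.1818×88/78 = 2096.4103 rpm, dir flips to +; running = +2096.4103
Stage 3 [78T→49T]: ω = 2096.4103×78/49 = 3337.1429 rpm, dir flips to −; running = −3337.1429
Stage 4 [89T→89T]: ω = 3337.1429×89/89 = 3337.1429 rpm, dir flips to +; running = +3337.1429

+3337.1429 rpm (same as input, |ω| = 3337.1429 rpm)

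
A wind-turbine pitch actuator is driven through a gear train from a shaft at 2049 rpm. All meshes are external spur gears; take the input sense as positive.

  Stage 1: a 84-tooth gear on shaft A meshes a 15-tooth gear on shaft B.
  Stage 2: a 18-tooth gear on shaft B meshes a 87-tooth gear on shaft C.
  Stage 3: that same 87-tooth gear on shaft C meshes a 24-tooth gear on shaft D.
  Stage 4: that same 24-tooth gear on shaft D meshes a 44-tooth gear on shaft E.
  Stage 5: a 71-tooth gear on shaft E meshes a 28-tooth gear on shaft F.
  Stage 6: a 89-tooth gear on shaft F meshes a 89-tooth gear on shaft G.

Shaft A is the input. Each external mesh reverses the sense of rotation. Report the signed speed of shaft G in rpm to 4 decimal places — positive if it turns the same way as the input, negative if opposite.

Stage 1 [84T→15T]: ω = 2049.0000×84/15 = 11474.4000 rpm, dir flips to −; running = −11474.4000
Stage 2 [18T→87T]: ω = 11474.4000×18/87 = 2374.0138 rpm, dir flips to +; running = +2374.0138
Stage 3 [87T→24T]: ω = 2374.0138×87/24 = 8605.8000 rpm, dir flips to −; running = −8605.8000
Stage 4 [24T→44T]: ω = 8605.8000×24/44 = 4694.0727 rpm, dir flips to +; running = +4694.0727
Stage 5 [71T→28T]: ω = 4694.0727×71/28 = 11902.8273 rpm, dir flips to −; running = −11902.8273
Stage 6 [89T→89T]: ω = 11902.8273×89/89 = 11902.8273 rpm, dir flips to +; running = +11902.8273

+11902.8273 rpm (same as input, |ω| = 11902.8273 rpm)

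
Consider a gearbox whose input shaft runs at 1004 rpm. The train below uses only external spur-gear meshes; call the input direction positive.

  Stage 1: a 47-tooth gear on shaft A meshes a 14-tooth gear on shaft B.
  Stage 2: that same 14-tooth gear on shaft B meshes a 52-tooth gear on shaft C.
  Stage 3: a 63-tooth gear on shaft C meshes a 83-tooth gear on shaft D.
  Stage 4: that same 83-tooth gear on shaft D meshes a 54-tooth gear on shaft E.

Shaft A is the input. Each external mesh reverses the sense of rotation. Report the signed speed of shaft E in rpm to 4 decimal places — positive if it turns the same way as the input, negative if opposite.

Stage 1 [47T→14T]: ω = 1004.0000×47/14 = 3370.5714 rpm, dir flips to −; running = −3370.5714
Stage 2 [14T→52T]: ω = 3370.5714×14/52 = 907.4615 rpm, dir flips to +; running = +907.4615
Stage 3 [63T→83T]: ω = 907.4615×63/83 = 688.7961 rpm, dir flips to −; running = −688.7961
Stage 4 [83T→54T]: ω = 688.7961×83/54 = 1058.7051 rpm, dir flips to +; running = +1058.7051

+1058.7051 rpm (same as input, |ω| = 1058.7051 rpm)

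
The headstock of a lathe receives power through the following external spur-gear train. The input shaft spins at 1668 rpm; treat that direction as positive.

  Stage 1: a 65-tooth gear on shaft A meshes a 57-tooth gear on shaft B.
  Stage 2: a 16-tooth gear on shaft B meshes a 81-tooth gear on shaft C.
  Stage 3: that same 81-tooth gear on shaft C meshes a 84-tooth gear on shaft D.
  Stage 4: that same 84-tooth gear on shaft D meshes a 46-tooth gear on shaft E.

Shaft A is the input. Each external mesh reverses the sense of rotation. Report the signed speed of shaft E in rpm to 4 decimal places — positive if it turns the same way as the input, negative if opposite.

Stage 1 [65T→57T]: ω = 1668.0000×65/57 = 1902.1053 rpm, dir flips to −; running = −1902.1053
Stage 2 [16T→81T]: ω = 1902.1053×16/81 = 375.7245 rpm, dir flips to +; running = +375.7245
Stage 3 [81T→84T]: ω = 375.7245×81/84 = 362.3058 rpm, dir flips to −; running = −362.3058
Stage 4 [84T→46T]: ω = 362.3058×84/46 = 661.6018 rpm, dir flips to +; running = +661.6018

+661.6018 rpm (same as input, |ω| = 661.6018 rpm)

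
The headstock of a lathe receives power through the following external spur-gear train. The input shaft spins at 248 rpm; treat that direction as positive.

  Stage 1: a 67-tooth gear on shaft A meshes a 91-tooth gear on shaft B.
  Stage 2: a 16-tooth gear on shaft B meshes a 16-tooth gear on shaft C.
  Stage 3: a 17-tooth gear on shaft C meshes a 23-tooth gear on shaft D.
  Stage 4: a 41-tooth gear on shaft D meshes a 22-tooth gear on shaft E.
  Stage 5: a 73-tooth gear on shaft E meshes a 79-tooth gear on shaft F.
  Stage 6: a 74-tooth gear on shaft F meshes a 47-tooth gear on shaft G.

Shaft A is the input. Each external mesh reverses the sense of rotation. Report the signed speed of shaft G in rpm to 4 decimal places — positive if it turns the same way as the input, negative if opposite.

+365.9291 rpm (same as input, |ω| = 365.9291 rpm)

Stage 1 [67T→91T]: ω = 248.0000×67/91 = 182.5934 rpm, dir flips to −; running = −182.5934
Stage 2 [16T→16T]: ω = 182.5934×16/16 = 182.5934 rpm, dir flips to +; running = +182.5934
Stage 3 [17T→23T]: ω = 182.5934×17/23 = 134.9603 rpm, dir flips to −; running = −134.9603
Stage 4 [41T→22T]: ω = 134.9603×41/22 = 251.5170 rpm, dir flips to +; running = +251.5170
Stage 5 [73T→79T]: ω = 251.5170×73/79 = 232.4144 rpm, dir flips to −; running = −232.4144
Stage 6 [74T→47T]: ω = 232.4144×74/47 = 365.9291 rpm, dir flips to +; running = +365.9291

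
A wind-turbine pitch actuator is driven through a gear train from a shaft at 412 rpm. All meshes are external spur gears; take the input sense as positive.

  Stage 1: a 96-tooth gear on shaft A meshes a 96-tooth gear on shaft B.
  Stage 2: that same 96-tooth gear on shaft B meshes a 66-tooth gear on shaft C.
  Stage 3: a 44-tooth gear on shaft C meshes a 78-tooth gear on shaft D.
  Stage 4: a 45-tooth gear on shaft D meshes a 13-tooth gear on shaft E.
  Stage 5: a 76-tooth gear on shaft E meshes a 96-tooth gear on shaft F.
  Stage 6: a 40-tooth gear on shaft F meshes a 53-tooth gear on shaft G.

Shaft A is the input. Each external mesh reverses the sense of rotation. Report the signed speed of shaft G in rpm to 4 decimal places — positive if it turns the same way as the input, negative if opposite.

+699.1627 rpm (same as input, |ω| = 699.1627 rpm)

Stage 1 [96T→96T]: ω = 412.0000×96/96 = 412.0000 rpm, dir flips to −; running = −412.0000
Stage 2 [96T→66T]: ω = 412.0000×96/66 = 599.2727 rpm, dir flips to +; running = +599.2727
Stage 3 [44T→78T]: ω = 599.2727×44/78 = 338.0513 rpm, dir flips to −; running = −338.0513
Stage 4 [45T→13T]: ω = 338.0513×45/13 = 1170.1775 rpm, dir flips to +; running = +1170.1775
Stage 5 [76T→96T]: ω = 1170.1775×76/96 = 926.3905 rpm, dir flips to −; running = −926.3905
Stage 6 [40T→53T]: ω = 926.3905×40/53 = 699.1627 rpm, dir flips to +; running = +699.1627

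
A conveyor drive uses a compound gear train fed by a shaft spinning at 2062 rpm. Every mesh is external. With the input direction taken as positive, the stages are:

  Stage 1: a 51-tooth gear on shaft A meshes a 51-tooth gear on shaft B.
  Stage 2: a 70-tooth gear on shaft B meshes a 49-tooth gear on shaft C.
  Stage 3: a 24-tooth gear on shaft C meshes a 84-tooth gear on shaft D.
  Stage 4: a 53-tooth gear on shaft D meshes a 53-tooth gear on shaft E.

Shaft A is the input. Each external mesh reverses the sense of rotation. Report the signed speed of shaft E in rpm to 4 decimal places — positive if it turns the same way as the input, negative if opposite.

+841.6327 rpm (same as input, |ω| = 841.6327 rpm)

Stage 1 [51T→51T]: ω = 2062.0000×51/51 = 2062.0000 rpm, dir flips to −; running = −2062.0000
Stage 2 [70T→49T]: ω = 2062.0000×70/49 = 2945.7143 rpm, dir flips to +; running = +2945.7143
Stage 3 [24T→84T]: ω = 2945.7143×24/84 = 841.6327 rpm, dir flips to −; running = −841.6327
Stage 4 [53T→53T]: ω = 841.6327×53/53 = 841.6327 rpm, dir flips to +; running = +841.6327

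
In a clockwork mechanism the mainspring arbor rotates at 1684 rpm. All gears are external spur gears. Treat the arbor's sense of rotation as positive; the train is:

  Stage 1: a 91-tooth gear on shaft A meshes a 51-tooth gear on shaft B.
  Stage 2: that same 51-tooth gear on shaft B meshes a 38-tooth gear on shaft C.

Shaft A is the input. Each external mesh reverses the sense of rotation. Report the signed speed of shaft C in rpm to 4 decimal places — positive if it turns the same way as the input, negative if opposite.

Stage 1 [91T→51T]: ω = 1684.0000×91/51 = 3004.7843 rpm, dir flips to −; running = −3004.7843
Stage 2 [51T→38T]: ω = 3004.7843×51/38 = 4032.7368 rpm, dir flips to +; running = +4032.7368

+4032.7368 rpm (same as input, |ω| = 4032.7368 rpm)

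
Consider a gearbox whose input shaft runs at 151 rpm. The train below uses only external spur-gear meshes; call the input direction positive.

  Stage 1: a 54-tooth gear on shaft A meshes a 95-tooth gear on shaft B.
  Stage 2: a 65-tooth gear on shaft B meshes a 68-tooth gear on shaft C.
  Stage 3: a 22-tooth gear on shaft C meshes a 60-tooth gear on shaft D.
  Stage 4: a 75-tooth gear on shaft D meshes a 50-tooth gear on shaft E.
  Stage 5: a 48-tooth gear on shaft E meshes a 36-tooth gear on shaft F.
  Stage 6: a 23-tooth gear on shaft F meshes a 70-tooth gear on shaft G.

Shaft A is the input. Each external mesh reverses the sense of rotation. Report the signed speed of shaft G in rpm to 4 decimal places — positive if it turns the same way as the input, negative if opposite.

Stage 1 [54T→95T]: ω = 151.0000×54/95 = 85.8316 rpm, dir flips to −; running = −85.8316
Stage 2 [65T→68T]: ω = 85.8316×65/68 = 82.0449 rpm, dir flips to +; running = +82.0449
Stage 3 [22T→60T]: ω = 82.0449×22/60 = 30.0831 rpm, dir flips to −; running = −30.0831
Stage 4 [75T→50T]: ω = 30.0831×75/50 = 45.1247 rpm, dir flips to +; running = +45.1247
Stage 5 [48T→36T]: ω = 45.1247×48/36 = 60.1663 rpm, dir flips to −; running = −60.1663
Stage 6 [23T→70T]: ω = 60.1663×23/70 = 19.7689 rpm, dir flips to +; running = +19.7689

+19.7689 rpm (same as input, |ω| = 19.7689 rpm)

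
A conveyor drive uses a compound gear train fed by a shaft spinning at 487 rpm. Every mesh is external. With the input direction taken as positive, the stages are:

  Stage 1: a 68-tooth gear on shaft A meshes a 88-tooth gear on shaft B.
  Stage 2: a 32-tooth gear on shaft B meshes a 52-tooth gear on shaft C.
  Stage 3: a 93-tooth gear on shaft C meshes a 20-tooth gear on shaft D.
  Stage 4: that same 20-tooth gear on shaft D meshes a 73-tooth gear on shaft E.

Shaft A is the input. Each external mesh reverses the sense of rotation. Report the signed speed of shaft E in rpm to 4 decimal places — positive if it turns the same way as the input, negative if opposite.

Stage 1 [68T→88T]: ω = 487.0000×68/88 = 376.3182 rpm, dir flips to −; running = −376.3182
Stage 2 [32T→52T]: ω = 376.3182×32/52 = 231.5804 rpm, dir flips to +; running = +231.5804
Stage 3 [93T→20T]: ω = 231.5804×93/20 = 1076.8490 rpm, dir flips to −; running = −1076.8490
Stage 4 [20T→73T]: ω = 1076.8490×20/73 = 295.0271 rpm, dir flips to +; running = +295.0271

+295.0271 rpm (same as input, |ω| = 295.0271 rpm)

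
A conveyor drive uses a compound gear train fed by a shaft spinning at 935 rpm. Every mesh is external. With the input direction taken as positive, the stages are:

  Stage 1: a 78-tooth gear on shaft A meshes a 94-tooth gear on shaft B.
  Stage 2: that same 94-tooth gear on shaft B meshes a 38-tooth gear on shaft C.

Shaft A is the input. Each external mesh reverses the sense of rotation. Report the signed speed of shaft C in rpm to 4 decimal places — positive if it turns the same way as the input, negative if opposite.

Stage 1 [78T→94T]: ω = 935.0000×78/94 = 775.8511 rpm, dir flips to −; running = −775.8511
Stage 2 [94T→38T]: ω = 775.8511×94/38 = 1919.2105 rpm, dir flips to +; running = +1919.2105

+1919.2105 rpm (same as input, |ω| = 1919.2105 rpm)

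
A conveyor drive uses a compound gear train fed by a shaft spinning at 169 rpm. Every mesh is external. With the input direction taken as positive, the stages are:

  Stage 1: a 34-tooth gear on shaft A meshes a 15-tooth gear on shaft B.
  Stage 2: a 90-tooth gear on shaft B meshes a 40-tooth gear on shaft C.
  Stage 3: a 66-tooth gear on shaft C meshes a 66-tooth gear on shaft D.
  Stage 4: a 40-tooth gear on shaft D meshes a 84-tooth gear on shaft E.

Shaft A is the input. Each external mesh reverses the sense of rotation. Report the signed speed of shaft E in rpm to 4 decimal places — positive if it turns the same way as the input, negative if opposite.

+410.4286 rpm (same as input, |ω| = 410.4286 rpm)

Stage 1 [34T→15T]: ω = 169.0000×34/15 = 383.0667 rpm, dir flips to −; running = −383.0667
Stage 2 [90T→40T]: ω = 383.0667×90/40 = 861.9000 rpm, dir flips to +; running = +861.9000
Stage 3 [66T→66T]: ω = 861.9000×66/66 = 861.9000 rpm, dir flips to −; running = −861.9000
Stage 4 [40T→84T]: ω = 861.9000×40/84 = 410.4286 rpm, dir flips to +; running = +410.4286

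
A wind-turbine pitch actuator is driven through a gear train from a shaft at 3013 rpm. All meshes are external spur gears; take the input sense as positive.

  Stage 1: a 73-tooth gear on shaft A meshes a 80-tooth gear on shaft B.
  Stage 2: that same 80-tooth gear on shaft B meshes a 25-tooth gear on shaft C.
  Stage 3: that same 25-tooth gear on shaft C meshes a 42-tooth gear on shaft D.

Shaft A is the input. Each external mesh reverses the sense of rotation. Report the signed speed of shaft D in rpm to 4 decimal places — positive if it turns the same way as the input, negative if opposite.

Stage 1 [73T→80T]: ω = 3013.0000×73/80 = 2749.3625 rpm, dir flips to −; running = −2749.3625
Stage 2 [80T→25T]: ω = 2749.3625×80/25 = 8797.9600 rpm, dir flips to +; running = +8797.9600
Stage 3 [25T→42T]: ω = 8797.9600×25/42 = 5236.8810 rpm, dir flips to −; running = −5236.8810

-5236.8810 rpm (opposite to input, |ω| = 5236.8810 rpm)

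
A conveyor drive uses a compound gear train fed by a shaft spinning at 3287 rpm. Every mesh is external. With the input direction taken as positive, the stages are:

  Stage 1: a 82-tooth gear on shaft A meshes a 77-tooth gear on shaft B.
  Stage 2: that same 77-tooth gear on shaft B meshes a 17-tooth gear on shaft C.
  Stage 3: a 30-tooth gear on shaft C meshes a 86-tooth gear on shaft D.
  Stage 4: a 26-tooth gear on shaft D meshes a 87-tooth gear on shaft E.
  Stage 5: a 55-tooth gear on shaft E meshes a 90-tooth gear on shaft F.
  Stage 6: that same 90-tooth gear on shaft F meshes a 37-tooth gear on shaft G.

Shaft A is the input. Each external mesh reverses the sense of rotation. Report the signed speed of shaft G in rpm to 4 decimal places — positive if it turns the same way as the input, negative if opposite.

Stage 1 [82T→77T]: ω = 3287.0000×82/77 = 3500.4416 rpm, dir flips to −; running = −3500.4416
Stage 2 [77T→17T]: ω = 3500.4416×77/17 = 15854.9412 rpm, dir flips to +; running = +15854.9412
Stage 3 [30T→86T]: ω = 15854.9412×30/86 = 5530.7934 rpm, dir flips to −; running = −5530.7934
Stage 4 [26T→87T]: ω = 5530.7934×26/87 = 1652.8808 rpm, dir flips to +; running = +1652.8808
Stage 5 [55T→90T]: ω = 1652.8808×55/90 = 1010.0938 rpm, dir flips to −; running = −1010.0938
Stage 6 [90T→37T]: ω = 1010.0938×90/37 = 2456.9850 rpm, dir flips to +; running = +2456.9850

+2456.9850 rpm (same as input, |ω| = 2456.9850 rpm)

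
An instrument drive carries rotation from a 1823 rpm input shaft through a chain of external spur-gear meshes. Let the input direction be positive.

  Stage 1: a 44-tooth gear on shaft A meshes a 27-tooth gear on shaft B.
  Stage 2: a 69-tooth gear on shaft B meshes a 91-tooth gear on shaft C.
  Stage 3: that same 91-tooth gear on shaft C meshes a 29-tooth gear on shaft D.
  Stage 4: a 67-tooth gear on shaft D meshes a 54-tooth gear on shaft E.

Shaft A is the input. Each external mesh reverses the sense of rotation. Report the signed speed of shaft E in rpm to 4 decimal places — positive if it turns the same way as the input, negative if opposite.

+8770.1640 rpm (same as input, |ω| = 8770.1640 rpm)

Stage 1 [44T→27T]: ω = 1823.0000×44/27 = 2970.8148 rpm, dir flips to −; running = −2970.8148
Stage 2 [69T→91T]: ω = 2970.8148×69/91 = 2252.5958 rpm, dir flips to +; running = +2252.5958
Stage 3 [91T→29T]: ω = 2252.5958×91/29 = 7068.4904 rpm, dir flips to −; running = −7068.4904
Stage 4 [67T→54T]: ω = 7068.4904×67/54 = 8770.1640 rpm, dir flips to +; running = +8770.1640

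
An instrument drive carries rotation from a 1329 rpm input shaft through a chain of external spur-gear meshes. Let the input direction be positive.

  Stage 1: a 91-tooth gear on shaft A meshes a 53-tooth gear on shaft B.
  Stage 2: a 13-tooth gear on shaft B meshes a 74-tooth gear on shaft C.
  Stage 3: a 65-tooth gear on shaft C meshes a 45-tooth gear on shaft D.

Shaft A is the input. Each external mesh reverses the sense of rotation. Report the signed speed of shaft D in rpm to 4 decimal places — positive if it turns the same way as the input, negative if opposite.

Stage 1 [91T→53T]: ω = 1329.0000×91/53 = 2281.8679 rpm, dir flips to −; running = −2281.8679
Stage 2 [13T→74T]: ω = 2281.8679×13/74 = 400.8687 rpm, dir flips to +; running = +400.8687
Stage 3 [65T→45T]: ω = 400.8687×65/45 = 579.0326 rpm, dir flips to −; running = −579.0326

-579.0326 rpm (opposite to input, |ω| = 579.0326 rpm)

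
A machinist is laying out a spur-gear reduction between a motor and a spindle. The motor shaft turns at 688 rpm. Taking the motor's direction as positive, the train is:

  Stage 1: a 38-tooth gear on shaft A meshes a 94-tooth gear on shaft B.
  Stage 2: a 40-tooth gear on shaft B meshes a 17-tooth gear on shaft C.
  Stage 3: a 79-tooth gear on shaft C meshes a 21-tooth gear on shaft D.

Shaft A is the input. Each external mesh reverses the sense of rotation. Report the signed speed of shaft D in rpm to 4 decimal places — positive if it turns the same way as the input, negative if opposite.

Stage 1 [38T→94T]: ω = 688.0000×38/94 = 278.1277 rpm, dir flips to −; running = −278.1277
Stage 2 [40T→17T]: ω = 278.1277×40/17 = 654.4180 rpm, dir flips to +; running = +654.4180
Stage 3 [79T→21T]: ω = 654.4180×79/21 = 2461.8583 rpm, dir flips to −; running = −2461.8583

-2461.8583 rpm (opposite to input, |ω| = 2461.8583 rpm)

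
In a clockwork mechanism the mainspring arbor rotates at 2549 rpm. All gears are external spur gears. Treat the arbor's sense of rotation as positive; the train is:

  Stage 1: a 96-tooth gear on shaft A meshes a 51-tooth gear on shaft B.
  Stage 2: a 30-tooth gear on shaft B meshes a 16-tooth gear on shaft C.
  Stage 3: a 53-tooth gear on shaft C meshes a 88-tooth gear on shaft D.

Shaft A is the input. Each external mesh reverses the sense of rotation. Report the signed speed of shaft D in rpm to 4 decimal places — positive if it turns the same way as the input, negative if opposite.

-5418.3289 rpm (opposite to input, |ω| = 5418.3289 rpm)

Stage 1 [96T→51T]: ω = 2549.0000×96/51 = 4798.1176 rpm, dir flips to −; running = −4798.1176
Stage 2 [30T→16T]: ω = 4798.1176×30/16 = 8996.4706 rpm, dir flips to +; running = +8996.4706
Stage 3 [53T→88T]: ω = 8996.4706×53/88 = 5418.3289 rpm, dir flips to −; running = −5418.3289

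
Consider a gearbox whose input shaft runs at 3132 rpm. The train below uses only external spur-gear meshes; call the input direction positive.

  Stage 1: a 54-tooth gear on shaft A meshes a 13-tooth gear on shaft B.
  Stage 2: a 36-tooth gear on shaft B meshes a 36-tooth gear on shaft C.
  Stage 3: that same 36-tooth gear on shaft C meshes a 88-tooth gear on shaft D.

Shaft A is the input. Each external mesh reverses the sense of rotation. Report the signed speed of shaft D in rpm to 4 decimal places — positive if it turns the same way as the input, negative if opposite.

-5322.2098 rpm (opposite to input, |ω| = 5322.2098 rpm)

Stage 1 [54T→13T]: ω = 3132.0000×54/13 = 13009.8462 rpm, dir flips to −; running = −13009.8462
Stage 2 [36T→36T]: ω = 13009.8462×36/36 = 13009.8462 rpm, dir flips to +; running = +13009.8462
Stage 3 [36T→88T]: ω = 13009.8462×36/88 = 5322.2098 rpm, dir flips to −; running = −5322.2098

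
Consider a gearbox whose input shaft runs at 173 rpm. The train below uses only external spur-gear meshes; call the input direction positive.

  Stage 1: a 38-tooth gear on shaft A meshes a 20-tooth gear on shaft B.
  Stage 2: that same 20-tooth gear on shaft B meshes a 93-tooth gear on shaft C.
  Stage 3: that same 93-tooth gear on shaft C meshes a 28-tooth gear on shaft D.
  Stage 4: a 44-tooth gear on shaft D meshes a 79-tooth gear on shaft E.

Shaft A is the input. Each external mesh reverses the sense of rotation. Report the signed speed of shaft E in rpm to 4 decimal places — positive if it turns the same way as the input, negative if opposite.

Stage 1 [38T→20T]: ω = 173.0000×38/20 = 328.7000 rpm, dir flips to −; running = −328.7000
Stage 2 [20T→93T]: ω = 328.7000×20/93 = 70.6882 rpm, dir flips to +; running = +70.6882
Stage 3 [93T→28T]: ω = 70.6882×93/28 = 234.7857 rpm, dir flips to −; running = −234.7857
Stage 4 [44T→79T]: ω = 234.7857×44/79 = 130.7667 rpm, dir flips to +; running = +130.7667

+130.7667 rpm (same as input, |ω| = 130.7667 rpm)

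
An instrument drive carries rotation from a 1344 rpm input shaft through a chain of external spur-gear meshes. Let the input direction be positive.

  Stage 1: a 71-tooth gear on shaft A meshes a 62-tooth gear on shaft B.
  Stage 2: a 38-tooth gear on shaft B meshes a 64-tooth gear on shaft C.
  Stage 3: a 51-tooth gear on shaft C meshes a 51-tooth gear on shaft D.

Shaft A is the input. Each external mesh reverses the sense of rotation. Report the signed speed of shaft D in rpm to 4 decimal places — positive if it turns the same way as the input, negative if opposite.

-913.8387 rpm (opposite to input, |ω| = 913.8387 rpm)

Stage 1 [71T→62T]: ω = 1344.0000×71/62 = 1539.0968 rpm, dir flips to −; running = −1539.0968
Stage 2 [38T→64T]: ω = 1539.0968×38/64 = 913.8387 rpm, dir flips to +; running = +913.8387
Stage 3 [51T→51T]: ω = 913.8387×51/51 = 913.8387 rpm, dir flips to −; running = −913.8387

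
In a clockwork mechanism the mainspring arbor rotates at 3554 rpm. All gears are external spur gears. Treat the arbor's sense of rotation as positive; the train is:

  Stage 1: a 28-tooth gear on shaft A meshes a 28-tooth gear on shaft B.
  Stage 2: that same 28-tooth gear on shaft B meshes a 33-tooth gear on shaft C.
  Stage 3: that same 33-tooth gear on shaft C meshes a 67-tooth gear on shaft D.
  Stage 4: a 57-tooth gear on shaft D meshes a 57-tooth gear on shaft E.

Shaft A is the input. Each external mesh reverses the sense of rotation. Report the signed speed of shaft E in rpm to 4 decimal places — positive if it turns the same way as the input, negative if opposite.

+1485.2537 rpm (same as input, |ω| = 1485.2537 rpm)

Stage 1 [28T→28T]: ω = 3554.0000×28/28 = 3554.0000 rpm, dir flips to −; running = −3554.0000
Stage 2 [28T→33T]: ω = 3554.0000×28/33 = 3015.5152 rpm, dir flips to +; running = +3015.5152
Stage 3 [33T→67T]: ω = 3015.5152×33/67 = 1485.2537 rpm, dir flips to −; running = −1485.2537
Stage 4 [57T→57T]: ω = 1485.2537×57/57 = 1485.2537 rpm, dir flips to +; running = +1485.2537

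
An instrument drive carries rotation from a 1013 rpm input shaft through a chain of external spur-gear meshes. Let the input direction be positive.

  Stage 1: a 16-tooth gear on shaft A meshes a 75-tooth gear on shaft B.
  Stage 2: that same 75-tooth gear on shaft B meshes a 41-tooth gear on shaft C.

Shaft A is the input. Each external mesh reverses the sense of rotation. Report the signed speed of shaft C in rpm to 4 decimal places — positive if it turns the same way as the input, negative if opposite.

+395.3171 rpm (same as input, |ω| = 395.3171 rpm)

Stage 1 [16T→75T]: ω = 1013.0000×16/75 = 216.1067 rpm, dir flips to −; running = −216.1067
Stage 2 [75T→41T]: ω = 216.1067×75/41 = 395.3171 rpm, dir flips to +; running = +395.3171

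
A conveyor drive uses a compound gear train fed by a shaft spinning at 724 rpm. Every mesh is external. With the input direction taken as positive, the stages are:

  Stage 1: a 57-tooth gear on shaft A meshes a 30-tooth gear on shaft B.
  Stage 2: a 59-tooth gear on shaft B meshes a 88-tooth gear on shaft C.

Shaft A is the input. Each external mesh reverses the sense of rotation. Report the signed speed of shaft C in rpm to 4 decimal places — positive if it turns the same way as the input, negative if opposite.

Stage 1 [57T→30T]: ω = 724.0000×57/30 = 1375.6000 rpm, dir flips to −; running = −1375.6000
Stage 2 [59T→88T]: ω = 1375.6000×59/88 = 922.2773 rpm, dir flips to +; running = +922.2773

+922.2773 rpm (same as input, |ω| = 922.2773 rpm)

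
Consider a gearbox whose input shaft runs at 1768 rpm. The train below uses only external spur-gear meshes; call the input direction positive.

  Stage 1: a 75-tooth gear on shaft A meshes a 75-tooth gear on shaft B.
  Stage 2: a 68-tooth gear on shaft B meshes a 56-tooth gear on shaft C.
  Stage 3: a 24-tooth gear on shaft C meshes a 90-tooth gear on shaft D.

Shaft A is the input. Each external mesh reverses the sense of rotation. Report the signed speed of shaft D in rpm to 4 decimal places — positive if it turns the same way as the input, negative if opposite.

Stage 1 [75T→75T]: ω = 1768.0000×75/75 = 1768.0000 rpm, dir flips to −; running = −1768.0000
Stage 2 [68T→56T]: ω = 1768.0000×68/56 = 2146.8571 rpm, dir flips to +; running = +2146.8571
Stage 3 [24T→90T]: ω = 2146.8571×24/90 = 572.4952 rpm, dir flips to −; running = −572.4952

-572.4952 rpm (opposite to input, |ω| = 572.4952 rpm)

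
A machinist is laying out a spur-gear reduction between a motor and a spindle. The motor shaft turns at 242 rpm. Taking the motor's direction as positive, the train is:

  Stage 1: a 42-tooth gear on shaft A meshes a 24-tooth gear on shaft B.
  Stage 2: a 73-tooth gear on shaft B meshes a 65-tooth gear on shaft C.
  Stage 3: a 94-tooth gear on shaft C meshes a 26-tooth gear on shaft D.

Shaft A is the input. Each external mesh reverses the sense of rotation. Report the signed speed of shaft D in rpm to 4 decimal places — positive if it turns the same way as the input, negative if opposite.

Stage 1 [42T→24T]: ω = 242.0000×42/24 = 423.5000 rpm, dir flips to −; running = −423.5000
Stage 2 [73T→65T]: ω = 423.5000×73/65 = 475.6231 rpm, dir flips to +; running = +475.6231
Stage 3 [94T→26T]: ω = 475.6231×94/26 = 1719.5604 rpm, dir flips to −; running = −1719.5604

-1719.5604 rpm (opposite to input, |ω| = 1719.5604 rpm)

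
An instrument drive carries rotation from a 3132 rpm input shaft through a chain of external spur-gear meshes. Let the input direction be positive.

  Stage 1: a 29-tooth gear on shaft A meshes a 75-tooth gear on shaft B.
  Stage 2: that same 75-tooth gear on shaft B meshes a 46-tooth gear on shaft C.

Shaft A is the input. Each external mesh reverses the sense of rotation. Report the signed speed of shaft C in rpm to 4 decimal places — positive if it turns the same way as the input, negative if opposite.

Stage 1 [29T→75T]: ω = 3132.0000×29/75 = 1211.0400 rpm, dir flips to −; running = −1211.0400
Stage 2 [75T→46T]: ω = 1211.0400×75/46 = 1974.5217 rpm, dir flips to +; running = +1974.5217

+1974.5217 rpm (same as input, |ω| = 1974.5217 rpm)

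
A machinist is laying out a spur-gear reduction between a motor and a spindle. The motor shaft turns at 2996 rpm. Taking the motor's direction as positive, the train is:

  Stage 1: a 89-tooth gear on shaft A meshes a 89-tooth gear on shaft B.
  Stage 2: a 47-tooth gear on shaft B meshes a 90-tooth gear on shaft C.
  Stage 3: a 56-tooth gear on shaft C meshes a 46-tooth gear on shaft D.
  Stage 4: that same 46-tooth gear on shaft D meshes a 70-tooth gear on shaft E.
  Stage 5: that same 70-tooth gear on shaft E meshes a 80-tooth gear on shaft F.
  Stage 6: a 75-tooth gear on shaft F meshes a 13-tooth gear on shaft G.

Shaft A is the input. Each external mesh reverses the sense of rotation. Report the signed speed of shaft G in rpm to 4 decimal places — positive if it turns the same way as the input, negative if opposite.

+6318.4872 rpm (same as input, |ω| = 6318.4872 rpm)

Stage 1 [89T→89T]: ω = 2996.0000×89/89 = 2996.0000 rpm, dir flips to −; running = −2996.0000
Stage 2 [47T→90T]: ω = 2996.0000×47/90 = 1564.5778 rpm, dir flips to +; running = +1564.5778
Stage 3 [56T→46T]: ω = 1564.5778×56/46 = 1904.7034 rpm, dir flips to −; running = −1904.7034
Stage 4 [46T→70T]: ω = 1904.7034×46/70 = 1251.6622 rpm, dir flips to +; running = +1251.6622
Stage 5 [70T→80T]: ω = 1251.6622×70/80 = 1095.2044 rpm, dir flips to −; running = −1095.2044
Stage 6 [75T→13T]: ω = 1095.2044×75/13 = 6318.4872 rpm, dir flips to +; running = +6318.4872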